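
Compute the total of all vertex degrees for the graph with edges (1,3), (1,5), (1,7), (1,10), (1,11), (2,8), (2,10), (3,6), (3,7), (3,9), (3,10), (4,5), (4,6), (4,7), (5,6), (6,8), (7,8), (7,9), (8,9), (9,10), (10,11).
42 (handshake: sum of degrees = 2|E| = 2 x 21 = 42)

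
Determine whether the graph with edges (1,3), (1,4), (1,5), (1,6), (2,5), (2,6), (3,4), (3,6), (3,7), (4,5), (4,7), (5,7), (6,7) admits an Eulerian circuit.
Yes (the graph is connected and all 7 vertices have even degree)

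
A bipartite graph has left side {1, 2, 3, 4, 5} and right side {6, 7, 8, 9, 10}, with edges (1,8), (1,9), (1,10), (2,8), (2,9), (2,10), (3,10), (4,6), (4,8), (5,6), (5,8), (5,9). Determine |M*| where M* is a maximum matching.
4 (matching: (1,10), (2,9), (4,8), (5,6); upper bound min(|L|,|R|) = min(5,5) = 5)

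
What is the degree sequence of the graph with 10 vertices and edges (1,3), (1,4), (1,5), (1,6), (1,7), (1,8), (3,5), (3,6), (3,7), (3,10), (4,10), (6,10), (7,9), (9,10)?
[6, 5, 4, 3, 3, 2, 2, 2, 1, 0] (degrees: deg(1)=6, deg(2)=0, deg(3)=5, deg(4)=2, deg(5)=2, deg(6)=3, deg(7)=3, deg(8)=1, deg(9)=2, deg(10)=4)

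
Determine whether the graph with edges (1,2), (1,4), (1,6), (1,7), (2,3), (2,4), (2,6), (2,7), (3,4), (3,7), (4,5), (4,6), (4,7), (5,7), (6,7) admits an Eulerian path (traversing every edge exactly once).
Yes (the graph is connected and exactly 2 vertices have odd degree: {2, 3}; any Eulerian path must start and end at those)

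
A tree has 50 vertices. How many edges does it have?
49 (A tree on V vertices has V - 1 edges, so 50 - 1 = 49)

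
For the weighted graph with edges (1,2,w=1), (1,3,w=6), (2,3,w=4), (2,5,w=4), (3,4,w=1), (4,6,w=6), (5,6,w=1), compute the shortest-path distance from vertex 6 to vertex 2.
5 (path: 6 -> 5 -> 2; weights 1 + 4 = 5)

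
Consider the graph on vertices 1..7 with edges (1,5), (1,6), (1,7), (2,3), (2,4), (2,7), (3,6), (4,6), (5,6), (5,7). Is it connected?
Yes (BFS from 1 visits [1, 5, 6, 7, 3, 4, 2] — all 7 vertices reached)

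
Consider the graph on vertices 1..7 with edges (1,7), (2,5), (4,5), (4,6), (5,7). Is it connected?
No, it has 2 components: {1, 2, 4, 5, 6, 7}, {3}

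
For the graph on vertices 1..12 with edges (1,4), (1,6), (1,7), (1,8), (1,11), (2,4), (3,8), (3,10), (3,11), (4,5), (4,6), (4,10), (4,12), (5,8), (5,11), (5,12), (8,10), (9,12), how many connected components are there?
1 (components: {1, 2, 3, 4, 5, 6, 7, 8, 9, 10, 11, 12})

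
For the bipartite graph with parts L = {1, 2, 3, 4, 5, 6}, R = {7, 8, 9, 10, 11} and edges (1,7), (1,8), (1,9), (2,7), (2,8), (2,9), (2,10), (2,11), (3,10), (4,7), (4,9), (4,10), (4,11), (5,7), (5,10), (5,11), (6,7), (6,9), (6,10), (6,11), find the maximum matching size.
5 (matching: (1,9), (2,8), (3,10), (4,11), (5,7); upper bound min(|L|,|R|) = min(6,5) = 5)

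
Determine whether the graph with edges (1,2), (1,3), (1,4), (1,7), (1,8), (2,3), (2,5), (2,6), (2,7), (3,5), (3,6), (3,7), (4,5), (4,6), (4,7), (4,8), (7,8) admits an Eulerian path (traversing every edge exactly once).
No (8 vertices have odd degree: {1, 2, 3, 4, 5, 6, 7, 8}; Eulerian path requires 0 or 2)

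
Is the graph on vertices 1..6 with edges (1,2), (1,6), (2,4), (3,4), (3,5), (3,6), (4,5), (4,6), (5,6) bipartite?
No (odd cycle of length 5: 4 -> 2 -> 1 -> 6 -> 5 -> 4)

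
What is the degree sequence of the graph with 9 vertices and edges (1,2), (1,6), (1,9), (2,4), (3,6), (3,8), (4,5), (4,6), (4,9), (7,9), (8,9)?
[4, 4, 3, 3, 2, 2, 2, 1, 1] (degrees: deg(1)=3, deg(2)=2, deg(3)=2, deg(4)=4, deg(5)=1, deg(6)=3, deg(7)=1, deg(8)=2, deg(9)=4)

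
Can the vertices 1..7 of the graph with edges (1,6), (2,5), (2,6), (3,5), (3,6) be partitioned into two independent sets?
Yes. Partition: {1, 2, 3, 4, 7}, {5, 6}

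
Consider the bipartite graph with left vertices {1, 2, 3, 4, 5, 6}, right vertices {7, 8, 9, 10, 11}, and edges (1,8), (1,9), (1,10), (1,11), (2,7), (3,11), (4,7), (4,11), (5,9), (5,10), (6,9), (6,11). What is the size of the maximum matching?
5 (matching: (1,8), (2,7), (3,11), (5,10), (6,9); upper bound min(|L|,|R|) = min(6,5) = 5)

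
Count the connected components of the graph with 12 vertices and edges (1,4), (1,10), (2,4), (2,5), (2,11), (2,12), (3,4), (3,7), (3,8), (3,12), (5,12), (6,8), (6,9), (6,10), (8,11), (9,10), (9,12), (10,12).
1 (components: {1, 2, 3, 4, 5, 6, 7, 8, 9, 10, 11, 12})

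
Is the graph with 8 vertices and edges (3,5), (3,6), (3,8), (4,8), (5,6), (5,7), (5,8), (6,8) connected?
No, it has 3 components: {1}, {2}, {3, 4, 5, 6, 7, 8}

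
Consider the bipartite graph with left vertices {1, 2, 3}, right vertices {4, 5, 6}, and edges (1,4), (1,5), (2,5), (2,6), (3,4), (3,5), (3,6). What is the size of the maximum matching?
3 (matching: (1,5), (2,6), (3,4); upper bound min(|L|,|R|) = min(3,3) = 3)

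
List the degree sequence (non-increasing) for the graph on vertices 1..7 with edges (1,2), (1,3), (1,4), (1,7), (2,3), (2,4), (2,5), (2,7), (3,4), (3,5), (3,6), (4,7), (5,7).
[5, 5, 4, 4, 4, 3, 1] (degrees: deg(1)=4, deg(2)=5, deg(3)=5, deg(4)=4, deg(5)=3, deg(6)=1, deg(7)=4)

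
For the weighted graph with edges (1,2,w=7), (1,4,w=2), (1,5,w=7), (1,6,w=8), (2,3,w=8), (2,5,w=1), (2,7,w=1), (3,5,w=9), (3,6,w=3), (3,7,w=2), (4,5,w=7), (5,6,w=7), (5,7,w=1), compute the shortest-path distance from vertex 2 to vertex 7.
1 (path: 2 -> 7; weights 1 = 1)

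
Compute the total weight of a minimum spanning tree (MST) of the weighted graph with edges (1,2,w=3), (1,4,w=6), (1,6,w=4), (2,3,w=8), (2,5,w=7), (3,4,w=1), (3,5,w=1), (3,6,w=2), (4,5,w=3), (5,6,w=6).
11 (MST edges: (1,2,w=3), (1,6,w=4), (3,4,w=1), (3,5,w=1), (3,6,w=2); sum of weights 3 + 4 + 1 + 1 + 2 = 11)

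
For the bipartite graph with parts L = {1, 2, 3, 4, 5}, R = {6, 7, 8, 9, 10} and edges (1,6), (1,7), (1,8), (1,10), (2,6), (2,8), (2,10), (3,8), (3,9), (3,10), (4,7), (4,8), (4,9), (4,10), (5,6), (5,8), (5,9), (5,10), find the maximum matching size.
5 (matching: (1,10), (2,8), (3,9), (4,7), (5,6); upper bound min(|L|,|R|) = min(5,5) = 5)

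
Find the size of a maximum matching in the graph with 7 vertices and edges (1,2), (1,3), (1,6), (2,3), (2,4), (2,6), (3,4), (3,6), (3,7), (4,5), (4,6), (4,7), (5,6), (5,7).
3 (matching: (1,6), (2,4), (5,7); upper bound floor(n/2) = floor(7/2) = 3)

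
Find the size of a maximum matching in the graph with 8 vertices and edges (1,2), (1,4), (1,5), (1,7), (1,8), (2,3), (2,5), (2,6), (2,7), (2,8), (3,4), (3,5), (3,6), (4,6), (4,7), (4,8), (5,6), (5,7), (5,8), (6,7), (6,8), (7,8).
4 (matching: (1,4), (2,7), (3,6), (5,8); upper bound floor(n/2) = floor(8/2) = 4)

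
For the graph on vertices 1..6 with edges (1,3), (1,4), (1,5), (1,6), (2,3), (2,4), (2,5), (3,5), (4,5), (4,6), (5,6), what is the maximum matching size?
3 (matching: (1,3), (2,5), (4,6); upper bound floor(n/2) = floor(6/2) = 3)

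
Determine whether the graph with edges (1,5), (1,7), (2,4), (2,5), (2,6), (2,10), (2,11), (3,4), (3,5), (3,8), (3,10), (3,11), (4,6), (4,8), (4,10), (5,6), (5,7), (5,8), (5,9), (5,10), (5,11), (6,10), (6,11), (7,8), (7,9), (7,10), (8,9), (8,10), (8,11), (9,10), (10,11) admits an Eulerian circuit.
No (8 vertices have odd degree: {2, 3, 4, 5, 6, 7, 8, 10}; Eulerian circuit requires 0)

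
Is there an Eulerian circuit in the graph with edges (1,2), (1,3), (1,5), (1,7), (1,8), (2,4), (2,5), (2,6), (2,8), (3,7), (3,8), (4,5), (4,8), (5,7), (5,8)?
No (8 vertices have odd degree: {1, 2, 3, 4, 5, 6, 7, 8}; Eulerian circuit requires 0)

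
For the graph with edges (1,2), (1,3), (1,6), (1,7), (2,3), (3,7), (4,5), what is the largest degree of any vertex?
4 (attained at vertex 1)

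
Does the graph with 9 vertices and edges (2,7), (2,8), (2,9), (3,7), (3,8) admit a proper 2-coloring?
Yes. Partition: {1, 2, 3, 4, 5, 6}, {7, 8, 9}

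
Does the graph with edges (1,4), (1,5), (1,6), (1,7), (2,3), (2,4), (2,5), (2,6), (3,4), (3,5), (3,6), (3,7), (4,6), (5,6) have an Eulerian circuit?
No (2 vertices have odd degree: {3, 6}; Eulerian circuit requires 0)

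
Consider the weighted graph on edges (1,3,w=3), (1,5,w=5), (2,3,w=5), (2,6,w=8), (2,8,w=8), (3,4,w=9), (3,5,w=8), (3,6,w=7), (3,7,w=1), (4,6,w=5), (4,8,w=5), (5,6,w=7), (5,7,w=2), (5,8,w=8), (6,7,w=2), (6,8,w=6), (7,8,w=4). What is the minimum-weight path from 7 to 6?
2 (path: 7 -> 6; weights 2 = 2)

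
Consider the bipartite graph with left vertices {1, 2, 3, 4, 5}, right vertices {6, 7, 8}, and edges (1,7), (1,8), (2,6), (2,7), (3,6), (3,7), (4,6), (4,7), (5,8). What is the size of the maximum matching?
3 (matching: (1,8), (2,7), (3,6); upper bound min(|L|,|R|) = min(5,3) = 3)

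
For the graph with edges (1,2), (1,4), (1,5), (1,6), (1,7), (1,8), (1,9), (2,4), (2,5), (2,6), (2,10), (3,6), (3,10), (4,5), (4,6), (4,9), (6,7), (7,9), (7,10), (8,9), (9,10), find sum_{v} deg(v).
42 (handshake: sum of degrees = 2|E| = 2 x 21 = 42)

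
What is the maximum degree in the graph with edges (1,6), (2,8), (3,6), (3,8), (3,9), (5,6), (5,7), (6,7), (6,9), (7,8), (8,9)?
5 (attained at vertex 6)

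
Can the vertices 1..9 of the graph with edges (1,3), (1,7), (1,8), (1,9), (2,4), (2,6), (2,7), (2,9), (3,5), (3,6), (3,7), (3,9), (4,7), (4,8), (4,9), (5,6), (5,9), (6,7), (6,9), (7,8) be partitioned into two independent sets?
No (odd cycle of length 3: 7 -> 1 -> 3 -> 7)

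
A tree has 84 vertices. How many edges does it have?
83 (A tree on V vertices has V - 1 edges, so 84 - 1 = 83)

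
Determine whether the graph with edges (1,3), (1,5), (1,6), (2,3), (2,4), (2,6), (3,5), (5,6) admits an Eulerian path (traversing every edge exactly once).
No (6 vertices have odd degree: {1, 2, 3, 4, 5, 6}; Eulerian path requires 0 or 2)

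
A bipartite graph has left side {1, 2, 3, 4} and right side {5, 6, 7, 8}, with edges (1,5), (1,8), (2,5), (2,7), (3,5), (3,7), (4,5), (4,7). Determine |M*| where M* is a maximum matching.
3 (matching: (1,8), (2,7), (3,5); upper bound min(|L|,|R|) = min(4,4) = 4)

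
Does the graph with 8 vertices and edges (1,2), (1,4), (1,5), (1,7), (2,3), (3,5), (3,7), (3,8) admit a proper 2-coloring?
Yes. Partition: {1, 3, 6}, {2, 4, 5, 7, 8}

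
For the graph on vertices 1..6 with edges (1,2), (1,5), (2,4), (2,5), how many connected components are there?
3 (components: {1, 2, 4, 5}, {3}, {6})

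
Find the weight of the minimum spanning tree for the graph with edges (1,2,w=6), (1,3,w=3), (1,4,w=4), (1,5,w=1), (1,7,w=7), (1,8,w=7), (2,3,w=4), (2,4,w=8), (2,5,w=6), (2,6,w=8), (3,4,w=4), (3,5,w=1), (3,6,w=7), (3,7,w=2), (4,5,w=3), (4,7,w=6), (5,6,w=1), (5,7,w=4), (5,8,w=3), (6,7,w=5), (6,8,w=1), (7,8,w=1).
12 (MST edges: (1,5,w=1), (2,3,w=4), (3,5,w=1), (4,5,w=3), (5,6,w=1), (6,8,w=1), (7,8,w=1); sum of weights 1 + 4 + 1 + 3 + 1 + 1 + 1 = 12)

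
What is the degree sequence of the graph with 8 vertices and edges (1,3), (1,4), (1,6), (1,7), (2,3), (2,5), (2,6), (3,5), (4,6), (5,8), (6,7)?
[4, 4, 3, 3, 3, 2, 2, 1] (degrees: deg(1)=4, deg(2)=3, deg(3)=3, deg(4)=2, deg(5)=3, deg(6)=4, deg(7)=2, deg(8)=1)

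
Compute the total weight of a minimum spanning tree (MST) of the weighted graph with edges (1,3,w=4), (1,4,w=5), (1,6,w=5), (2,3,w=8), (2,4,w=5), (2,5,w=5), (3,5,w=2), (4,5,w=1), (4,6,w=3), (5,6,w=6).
15 (MST edges: (1,3,w=4), (2,5,w=5), (3,5,w=2), (4,5,w=1), (4,6,w=3); sum of weights 4 + 5 + 2 + 1 + 3 = 15)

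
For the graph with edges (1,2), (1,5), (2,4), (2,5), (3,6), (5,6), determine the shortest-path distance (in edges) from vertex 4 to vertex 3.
4 (path: 4 -> 2 -> 5 -> 6 -> 3, 4 edges)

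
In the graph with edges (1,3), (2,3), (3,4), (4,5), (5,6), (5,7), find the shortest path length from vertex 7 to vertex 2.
4 (path: 7 -> 5 -> 4 -> 3 -> 2, 4 edges)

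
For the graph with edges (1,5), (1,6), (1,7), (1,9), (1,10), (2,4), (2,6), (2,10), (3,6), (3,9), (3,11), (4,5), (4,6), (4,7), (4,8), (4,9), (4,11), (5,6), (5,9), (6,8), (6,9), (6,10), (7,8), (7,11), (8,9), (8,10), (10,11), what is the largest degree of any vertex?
8 (attained at vertex 6)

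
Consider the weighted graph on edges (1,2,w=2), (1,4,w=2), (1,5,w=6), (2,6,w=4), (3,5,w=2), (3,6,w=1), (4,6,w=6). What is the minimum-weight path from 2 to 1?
2 (path: 2 -> 1; weights 2 = 2)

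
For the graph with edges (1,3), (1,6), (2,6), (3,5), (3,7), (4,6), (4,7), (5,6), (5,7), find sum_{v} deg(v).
18 (handshake: sum of degrees = 2|E| = 2 x 9 = 18)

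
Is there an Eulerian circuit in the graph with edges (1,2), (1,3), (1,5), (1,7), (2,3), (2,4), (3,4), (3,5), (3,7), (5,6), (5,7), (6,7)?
No (2 vertices have odd degree: {2, 3}; Eulerian circuit requires 0)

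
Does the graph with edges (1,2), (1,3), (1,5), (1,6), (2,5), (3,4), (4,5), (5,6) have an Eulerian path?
Yes — and in fact it has an Eulerian circuit (the graph is connected and all 6 vertices have even degree)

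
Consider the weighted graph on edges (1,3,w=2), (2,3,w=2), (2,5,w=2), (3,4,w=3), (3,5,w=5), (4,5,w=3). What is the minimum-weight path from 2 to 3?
2 (path: 2 -> 3; weights 2 = 2)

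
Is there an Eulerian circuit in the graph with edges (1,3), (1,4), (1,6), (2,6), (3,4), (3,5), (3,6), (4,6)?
No (4 vertices have odd degree: {1, 2, 4, 5}; Eulerian circuit requires 0)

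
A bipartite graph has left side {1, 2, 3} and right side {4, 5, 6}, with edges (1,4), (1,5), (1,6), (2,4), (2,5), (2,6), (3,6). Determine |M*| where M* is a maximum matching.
3 (matching: (1,4), (2,5), (3,6); upper bound min(|L|,|R|) = min(3,3) = 3)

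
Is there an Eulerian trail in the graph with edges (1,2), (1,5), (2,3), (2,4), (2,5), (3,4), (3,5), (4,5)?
Yes (the graph is connected and exactly 2 vertices have odd degree: {3, 4}; any Eulerian path must start and end at those)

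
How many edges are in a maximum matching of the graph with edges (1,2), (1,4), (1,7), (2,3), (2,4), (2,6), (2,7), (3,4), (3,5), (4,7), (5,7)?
3 (matching: (2,6), (3,4), (5,7); upper bound floor(n/2) = floor(7/2) = 3)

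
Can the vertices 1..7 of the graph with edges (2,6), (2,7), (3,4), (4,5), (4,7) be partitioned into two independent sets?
Yes. Partition: {1, 2, 4}, {3, 5, 6, 7}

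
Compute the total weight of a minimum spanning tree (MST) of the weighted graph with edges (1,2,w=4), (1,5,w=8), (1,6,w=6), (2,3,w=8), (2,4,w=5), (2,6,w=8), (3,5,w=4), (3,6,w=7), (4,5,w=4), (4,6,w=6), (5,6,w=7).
23 (MST edges: (1,2,w=4), (1,6,w=6), (2,4,w=5), (3,5,w=4), (4,5,w=4); sum of weights 4 + 6 + 5 + 4 + 4 = 23)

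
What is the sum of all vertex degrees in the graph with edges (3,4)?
2 (handshake: sum of degrees = 2|E| = 2 x 1 = 2)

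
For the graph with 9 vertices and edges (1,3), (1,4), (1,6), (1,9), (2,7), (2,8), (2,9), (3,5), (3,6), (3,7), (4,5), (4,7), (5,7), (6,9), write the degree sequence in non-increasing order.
[4, 4, 4, 3, 3, 3, 3, 3, 1] (degrees: deg(1)=4, deg(2)=3, deg(3)=4, deg(4)=3, deg(5)=3, deg(6)=3, deg(7)=4, deg(8)=1, deg(9)=3)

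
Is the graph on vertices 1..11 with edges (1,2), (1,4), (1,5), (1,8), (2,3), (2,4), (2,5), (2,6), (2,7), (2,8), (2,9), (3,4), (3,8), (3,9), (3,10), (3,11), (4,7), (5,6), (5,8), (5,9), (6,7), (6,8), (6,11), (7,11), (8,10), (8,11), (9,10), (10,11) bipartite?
No (odd cycle of length 3: 8 -> 1 -> 2 -> 8)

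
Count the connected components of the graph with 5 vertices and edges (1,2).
4 (components: {1, 2}, {3}, {4}, {5})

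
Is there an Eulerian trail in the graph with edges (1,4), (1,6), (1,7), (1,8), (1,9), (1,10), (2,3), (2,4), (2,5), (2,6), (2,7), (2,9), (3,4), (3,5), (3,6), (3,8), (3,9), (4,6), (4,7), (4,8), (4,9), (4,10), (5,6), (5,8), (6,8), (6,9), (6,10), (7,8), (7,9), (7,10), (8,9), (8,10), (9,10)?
Yes — and in fact it has an Eulerian circuit (the graph is connected and all 10 vertices have even degree)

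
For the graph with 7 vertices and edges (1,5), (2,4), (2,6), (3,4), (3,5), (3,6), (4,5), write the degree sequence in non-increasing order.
[3, 3, 3, 2, 2, 1, 0] (degrees: deg(1)=1, deg(2)=2, deg(3)=3, deg(4)=3, deg(5)=3, deg(6)=2, deg(7)=0)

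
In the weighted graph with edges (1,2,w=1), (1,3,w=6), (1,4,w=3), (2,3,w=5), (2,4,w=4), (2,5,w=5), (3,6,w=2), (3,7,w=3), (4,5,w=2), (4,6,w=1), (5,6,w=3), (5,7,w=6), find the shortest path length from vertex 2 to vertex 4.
4 (path: 2 -> 4; weights 4 = 4)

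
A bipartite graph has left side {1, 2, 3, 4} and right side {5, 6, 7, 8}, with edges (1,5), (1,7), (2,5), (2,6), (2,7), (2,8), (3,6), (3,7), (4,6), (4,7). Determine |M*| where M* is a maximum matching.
4 (matching: (1,5), (2,8), (3,6), (4,7); upper bound min(|L|,|R|) = min(4,4) = 4)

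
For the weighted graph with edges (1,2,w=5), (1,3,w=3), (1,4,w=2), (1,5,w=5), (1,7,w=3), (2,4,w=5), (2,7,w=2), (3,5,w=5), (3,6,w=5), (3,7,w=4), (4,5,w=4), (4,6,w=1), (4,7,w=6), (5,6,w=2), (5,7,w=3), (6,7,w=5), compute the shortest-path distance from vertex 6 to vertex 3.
5 (path: 6 -> 3; weights 5 = 5)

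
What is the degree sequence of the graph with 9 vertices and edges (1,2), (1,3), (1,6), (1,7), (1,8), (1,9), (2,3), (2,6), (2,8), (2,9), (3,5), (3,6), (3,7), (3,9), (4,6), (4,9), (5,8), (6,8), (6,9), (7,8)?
[6, 6, 6, 5, 5, 5, 3, 2, 2] (degrees: deg(1)=6, deg(2)=5, deg(3)=6, deg(4)=2, deg(5)=2, deg(6)=6, deg(7)=3, deg(8)=5, deg(9)=5)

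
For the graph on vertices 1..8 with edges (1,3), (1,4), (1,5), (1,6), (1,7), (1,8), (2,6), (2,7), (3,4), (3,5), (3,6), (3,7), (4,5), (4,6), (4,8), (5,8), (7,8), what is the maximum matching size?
4 (matching: (1,8), (2,7), (3,6), (4,5); upper bound floor(n/2) = floor(8/2) = 4)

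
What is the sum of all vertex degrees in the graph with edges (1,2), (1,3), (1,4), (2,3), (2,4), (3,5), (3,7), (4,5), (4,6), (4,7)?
20 (handshake: sum of degrees = 2|E| = 2 x 10 = 20)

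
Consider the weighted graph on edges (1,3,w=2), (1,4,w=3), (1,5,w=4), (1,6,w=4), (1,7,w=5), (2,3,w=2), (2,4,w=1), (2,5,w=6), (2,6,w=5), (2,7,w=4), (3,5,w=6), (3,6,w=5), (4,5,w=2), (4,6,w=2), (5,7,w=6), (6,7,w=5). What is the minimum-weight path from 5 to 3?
5 (path: 5 -> 4 -> 2 -> 3; weights 2 + 1 + 2 = 5)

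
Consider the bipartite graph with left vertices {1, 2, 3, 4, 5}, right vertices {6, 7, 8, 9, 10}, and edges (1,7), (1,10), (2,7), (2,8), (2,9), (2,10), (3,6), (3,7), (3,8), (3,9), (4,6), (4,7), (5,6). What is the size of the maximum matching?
5 (matching: (1,10), (2,9), (3,8), (4,7), (5,6); upper bound min(|L|,|R|) = min(5,5) = 5)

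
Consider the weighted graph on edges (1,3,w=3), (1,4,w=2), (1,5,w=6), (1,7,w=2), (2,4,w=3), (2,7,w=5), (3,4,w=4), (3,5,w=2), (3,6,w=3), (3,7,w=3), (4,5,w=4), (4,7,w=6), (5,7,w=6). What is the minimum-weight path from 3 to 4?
4 (path: 3 -> 4; weights 4 = 4)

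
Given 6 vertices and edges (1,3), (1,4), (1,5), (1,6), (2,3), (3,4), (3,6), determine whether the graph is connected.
Yes (BFS from 1 visits [1, 3, 4, 5, 6, 2] — all 6 vertices reached)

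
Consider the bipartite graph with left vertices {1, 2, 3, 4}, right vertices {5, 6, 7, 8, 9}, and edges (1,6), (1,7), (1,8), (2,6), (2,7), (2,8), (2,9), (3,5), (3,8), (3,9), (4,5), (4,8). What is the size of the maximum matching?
4 (matching: (1,6), (2,7), (3,9), (4,8); upper bound min(|L|,|R|) = min(4,5) = 4)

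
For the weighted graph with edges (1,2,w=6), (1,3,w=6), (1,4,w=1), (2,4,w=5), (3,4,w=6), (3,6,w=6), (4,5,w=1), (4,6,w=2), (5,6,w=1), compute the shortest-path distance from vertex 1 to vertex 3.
6 (path: 1 -> 3; weights 6 = 6)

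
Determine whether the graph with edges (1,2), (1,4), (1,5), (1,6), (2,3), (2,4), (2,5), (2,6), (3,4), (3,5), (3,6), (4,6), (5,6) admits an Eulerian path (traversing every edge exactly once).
Yes (the graph is connected and exactly 2 vertices have odd degree: {2, 6}; any Eulerian path must start and end at those)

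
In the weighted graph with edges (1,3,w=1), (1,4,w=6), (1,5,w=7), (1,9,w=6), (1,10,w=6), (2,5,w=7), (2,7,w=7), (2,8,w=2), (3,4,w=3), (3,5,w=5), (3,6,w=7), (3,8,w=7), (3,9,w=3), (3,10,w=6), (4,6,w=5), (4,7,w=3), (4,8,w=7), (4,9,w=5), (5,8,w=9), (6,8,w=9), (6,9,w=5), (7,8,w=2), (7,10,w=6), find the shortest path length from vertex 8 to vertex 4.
5 (path: 8 -> 7 -> 4; weights 2 + 3 = 5)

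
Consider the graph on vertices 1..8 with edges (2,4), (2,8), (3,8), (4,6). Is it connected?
No, it has 4 components: {1}, {2, 3, 4, 6, 8}, {5}, {7}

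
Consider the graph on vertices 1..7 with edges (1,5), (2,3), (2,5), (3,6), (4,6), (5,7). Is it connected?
Yes (BFS from 1 visits [1, 5, 2, 7, 3, 6, 4] — all 7 vertices reached)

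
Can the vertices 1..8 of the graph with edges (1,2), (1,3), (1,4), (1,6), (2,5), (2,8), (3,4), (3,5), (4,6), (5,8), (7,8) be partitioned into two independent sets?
No (odd cycle of length 3: 3 -> 1 -> 4 -> 3)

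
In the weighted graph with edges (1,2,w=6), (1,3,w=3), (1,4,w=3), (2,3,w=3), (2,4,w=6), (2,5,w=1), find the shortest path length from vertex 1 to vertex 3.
3 (path: 1 -> 3; weights 3 = 3)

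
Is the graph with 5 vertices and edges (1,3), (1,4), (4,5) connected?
No, it has 2 components: {1, 3, 4, 5}, {2}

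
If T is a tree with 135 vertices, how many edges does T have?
134 (A tree on V vertices has V - 1 edges, so 135 - 1 = 134)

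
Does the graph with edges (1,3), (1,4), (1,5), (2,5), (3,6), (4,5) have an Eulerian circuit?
No (4 vertices have odd degree: {1, 2, 5, 6}; Eulerian circuit requires 0)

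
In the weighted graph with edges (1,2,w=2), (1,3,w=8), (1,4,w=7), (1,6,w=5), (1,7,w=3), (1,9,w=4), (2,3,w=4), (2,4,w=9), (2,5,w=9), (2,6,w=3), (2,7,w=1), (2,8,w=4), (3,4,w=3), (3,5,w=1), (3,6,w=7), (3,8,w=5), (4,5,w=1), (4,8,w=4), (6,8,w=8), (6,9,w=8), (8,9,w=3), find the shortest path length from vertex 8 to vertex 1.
6 (path: 8 -> 2 -> 1; weights 4 + 2 = 6)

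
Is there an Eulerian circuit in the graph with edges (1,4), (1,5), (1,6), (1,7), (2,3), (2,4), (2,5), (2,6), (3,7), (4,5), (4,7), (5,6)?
No (2 vertices have odd degree: {6, 7}; Eulerian circuit requires 0)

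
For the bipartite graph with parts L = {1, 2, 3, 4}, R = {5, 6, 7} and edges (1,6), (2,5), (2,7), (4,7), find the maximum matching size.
3 (matching: (1,6), (2,5), (4,7); upper bound min(|L|,|R|) = min(4,3) = 3)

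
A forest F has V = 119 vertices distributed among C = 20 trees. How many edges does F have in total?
99 (Each of the 20 component trees on V_i vertices has V_i - 1 edges; summing gives V - C = 119 - 20 = 99)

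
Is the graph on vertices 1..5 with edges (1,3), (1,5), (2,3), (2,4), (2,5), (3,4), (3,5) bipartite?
No (odd cycle of length 3: 3 -> 1 -> 5 -> 3)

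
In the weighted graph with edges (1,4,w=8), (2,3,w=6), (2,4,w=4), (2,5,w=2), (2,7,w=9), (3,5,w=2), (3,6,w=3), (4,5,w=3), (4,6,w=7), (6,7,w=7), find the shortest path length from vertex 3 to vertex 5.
2 (path: 3 -> 5; weights 2 = 2)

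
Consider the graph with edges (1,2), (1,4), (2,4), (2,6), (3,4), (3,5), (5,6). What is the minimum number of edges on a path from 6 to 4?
2 (path: 6 -> 2 -> 4, 2 edges)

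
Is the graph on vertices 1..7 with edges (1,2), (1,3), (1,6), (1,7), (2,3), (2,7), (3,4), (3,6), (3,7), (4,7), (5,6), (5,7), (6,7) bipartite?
No (odd cycle of length 3: 3 -> 1 -> 2 -> 3)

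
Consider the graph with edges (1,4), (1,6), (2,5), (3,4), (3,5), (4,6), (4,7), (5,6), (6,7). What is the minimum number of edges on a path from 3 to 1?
2 (path: 3 -> 4 -> 1, 2 edges)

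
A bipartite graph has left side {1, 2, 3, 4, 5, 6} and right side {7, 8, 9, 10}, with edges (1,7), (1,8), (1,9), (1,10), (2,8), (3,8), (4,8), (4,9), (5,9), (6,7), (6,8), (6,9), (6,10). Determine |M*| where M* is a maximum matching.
4 (matching: (1,10), (2,8), (4,9), (6,7); upper bound min(|L|,|R|) = min(6,4) = 4)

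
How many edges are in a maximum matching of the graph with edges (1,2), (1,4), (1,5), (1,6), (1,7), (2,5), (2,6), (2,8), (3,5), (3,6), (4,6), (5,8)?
4 (matching: (1,7), (2,8), (3,5), (4,6); upper bound floor(n/2) = floor(8/2) = 4)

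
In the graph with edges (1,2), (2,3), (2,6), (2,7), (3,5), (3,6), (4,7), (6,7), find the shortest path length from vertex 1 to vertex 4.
3 (path: 1 -> 2 -> 7 -> 4, 3 edges)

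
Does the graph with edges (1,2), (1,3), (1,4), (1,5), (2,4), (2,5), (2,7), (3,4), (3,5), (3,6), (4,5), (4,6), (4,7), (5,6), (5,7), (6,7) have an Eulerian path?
Yes — and in fact it has an Eulerian circuit (the graph is connected and all 7 vertices have even degree)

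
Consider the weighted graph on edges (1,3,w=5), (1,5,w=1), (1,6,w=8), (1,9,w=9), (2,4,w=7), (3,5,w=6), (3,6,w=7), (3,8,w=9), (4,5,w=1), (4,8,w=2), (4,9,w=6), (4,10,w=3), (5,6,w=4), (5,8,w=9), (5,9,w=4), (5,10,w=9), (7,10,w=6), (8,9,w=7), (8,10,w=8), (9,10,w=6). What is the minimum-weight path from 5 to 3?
6 (path: 5 -> 3; weights 6 = 6)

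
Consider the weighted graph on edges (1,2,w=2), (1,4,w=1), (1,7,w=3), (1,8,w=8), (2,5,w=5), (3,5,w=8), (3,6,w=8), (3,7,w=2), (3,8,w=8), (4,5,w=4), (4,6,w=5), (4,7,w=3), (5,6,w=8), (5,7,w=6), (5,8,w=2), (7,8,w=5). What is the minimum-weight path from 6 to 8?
10 (path: 6 -> 5 -> 8; weights 8 + 2 = 10)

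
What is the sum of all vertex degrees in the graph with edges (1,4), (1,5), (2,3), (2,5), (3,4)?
10 (handshake: sum of degrees = 2|E| = 2 x 5 = 10)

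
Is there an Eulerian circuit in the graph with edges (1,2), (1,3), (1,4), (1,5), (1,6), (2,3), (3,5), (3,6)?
No (2 vertices have odd degree: {1, 4}; Eulerian circuit requires 0)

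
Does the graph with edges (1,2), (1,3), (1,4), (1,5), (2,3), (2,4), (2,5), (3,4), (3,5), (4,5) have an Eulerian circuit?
Yes (the graph is connected and all 5 vertices have even degree)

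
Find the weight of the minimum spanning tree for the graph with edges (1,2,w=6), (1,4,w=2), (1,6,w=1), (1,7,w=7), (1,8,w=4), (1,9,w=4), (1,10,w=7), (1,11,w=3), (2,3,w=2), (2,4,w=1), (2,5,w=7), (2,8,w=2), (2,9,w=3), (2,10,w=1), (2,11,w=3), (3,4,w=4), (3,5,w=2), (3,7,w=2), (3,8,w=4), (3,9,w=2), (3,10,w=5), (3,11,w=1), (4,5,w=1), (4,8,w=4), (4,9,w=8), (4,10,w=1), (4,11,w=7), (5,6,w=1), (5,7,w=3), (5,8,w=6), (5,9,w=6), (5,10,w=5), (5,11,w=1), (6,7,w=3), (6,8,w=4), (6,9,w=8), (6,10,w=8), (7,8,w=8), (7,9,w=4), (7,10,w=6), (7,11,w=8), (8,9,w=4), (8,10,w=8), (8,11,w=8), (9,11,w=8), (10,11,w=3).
13 (MST edges: (1,6,w=1), (2,4,w=1), (2,8,w=2), (2,10,w=1), (3,7,w=2), (3,9,w=2), (3,11,w=1), (4,5,w=1), (5,6,w=1), (5,11,w=1); sum of weights 1 + 1 + 2 + 1 + 2 + 2 + 1 + 1 + 1 + 1 = 13)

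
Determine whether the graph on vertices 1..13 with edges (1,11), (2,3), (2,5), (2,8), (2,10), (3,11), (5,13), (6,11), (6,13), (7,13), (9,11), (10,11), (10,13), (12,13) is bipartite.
Yes. Partition: {1, 3, 4, 5, 6, 7, 8, 9, 10, 12}, {2, 11, 13}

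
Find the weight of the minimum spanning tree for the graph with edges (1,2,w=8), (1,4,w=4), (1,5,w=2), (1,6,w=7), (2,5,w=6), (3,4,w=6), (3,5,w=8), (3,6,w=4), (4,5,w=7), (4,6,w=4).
20 (MST edges: (1,4,w=4), (1,5,w=2), (2,5,w=6), (3,6,w=4), (4,6,w=4); sum of weights 4 + 2 + 6 + 4 + 4 = 20)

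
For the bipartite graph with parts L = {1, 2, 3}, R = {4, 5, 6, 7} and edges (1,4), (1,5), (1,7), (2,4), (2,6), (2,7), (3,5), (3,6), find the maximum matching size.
3 (matching: (1,7), (2,6), (3,5); upper bound min(|L|,|R|) = min(3,4) = 3)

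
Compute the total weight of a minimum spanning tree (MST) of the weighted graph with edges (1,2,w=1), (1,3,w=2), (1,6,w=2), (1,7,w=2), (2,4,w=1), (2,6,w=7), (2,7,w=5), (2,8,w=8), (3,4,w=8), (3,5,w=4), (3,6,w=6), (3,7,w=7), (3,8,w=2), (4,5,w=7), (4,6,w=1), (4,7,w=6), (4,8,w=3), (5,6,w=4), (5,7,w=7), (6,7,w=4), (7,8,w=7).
13 (MST edges: (1,2,w=1), (1,3,w=2), (1,7,w=2), (2,4,w=1), (3,5,w=4), (3,8,w=2), (4,6,w=1); sum of weights 1 + 2 + 2 + 1 + 4 + 2 + 1 = 13)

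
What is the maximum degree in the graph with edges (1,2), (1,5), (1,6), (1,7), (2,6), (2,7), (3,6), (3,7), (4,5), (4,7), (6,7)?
5 (attained at vertex 7)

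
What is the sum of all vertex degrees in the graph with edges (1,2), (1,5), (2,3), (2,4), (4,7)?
10 (handshake: sum of degrees = 2|E| = 2 x 5 = 10)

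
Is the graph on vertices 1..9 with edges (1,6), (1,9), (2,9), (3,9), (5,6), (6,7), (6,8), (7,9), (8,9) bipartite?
Yes. Partition: {1, 2, 3, 4, 5, 7, 8}, {6, 9}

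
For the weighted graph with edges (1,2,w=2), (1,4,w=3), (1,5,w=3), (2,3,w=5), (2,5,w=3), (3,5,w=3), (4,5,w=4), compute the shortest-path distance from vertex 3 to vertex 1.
6 (path: 3 -> 5 -> 1; weights 3 + 3 = 6)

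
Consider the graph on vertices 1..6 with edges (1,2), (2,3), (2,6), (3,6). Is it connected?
No, it has 3 components: {1, 2, 3, 6}, {4}, {5}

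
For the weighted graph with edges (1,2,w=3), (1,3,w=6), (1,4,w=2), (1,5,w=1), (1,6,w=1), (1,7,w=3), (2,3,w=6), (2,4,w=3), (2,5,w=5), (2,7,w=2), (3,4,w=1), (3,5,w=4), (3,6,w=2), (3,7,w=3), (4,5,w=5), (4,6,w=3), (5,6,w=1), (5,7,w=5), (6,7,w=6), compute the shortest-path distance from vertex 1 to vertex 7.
3 (path: 1 -> 7; weights 3 = 3)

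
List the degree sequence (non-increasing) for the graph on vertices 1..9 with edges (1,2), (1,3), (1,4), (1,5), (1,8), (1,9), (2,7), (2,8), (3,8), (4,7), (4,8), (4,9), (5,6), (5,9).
[6, 4, 4, 3, 3, 3, 2, 2, 1] (degrees: deg(1)=6, deg(2)=3, deg(3)=2, deg(4)=4, deg(5)=3, deg(6)=1, deg(7)=2, deg(8)=4, deg(9)=3)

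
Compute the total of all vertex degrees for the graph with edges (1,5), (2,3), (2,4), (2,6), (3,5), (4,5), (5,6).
14 (handshake: sum of degrees = 2|E| = 2 x 7 = 14)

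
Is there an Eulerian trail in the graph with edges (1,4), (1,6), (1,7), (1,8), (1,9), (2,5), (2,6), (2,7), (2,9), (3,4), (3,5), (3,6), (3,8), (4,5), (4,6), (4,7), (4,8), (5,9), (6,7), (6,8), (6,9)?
Yes (the graph is connected and exactly 2 vertices have odd degree: {1, 6}; any Eulerian path must start and end at those)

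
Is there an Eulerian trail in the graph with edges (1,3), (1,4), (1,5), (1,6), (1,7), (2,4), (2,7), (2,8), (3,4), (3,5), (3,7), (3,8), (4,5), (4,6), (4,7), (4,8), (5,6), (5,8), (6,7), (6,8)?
No (8 vertices have odd degree: {1, 2, 3, 4, 5, 6, 7, 8}; Eulerian path requires 0 or 2)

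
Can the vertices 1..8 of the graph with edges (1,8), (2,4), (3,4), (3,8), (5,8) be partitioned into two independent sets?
Yes. Partition: {1, 2, 3, 5, 6, 7}, {4, 8}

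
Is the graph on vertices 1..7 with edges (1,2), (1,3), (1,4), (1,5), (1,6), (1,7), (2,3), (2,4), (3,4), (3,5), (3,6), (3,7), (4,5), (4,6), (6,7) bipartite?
No (odd cycle of length 3: 7 -> 1 -> 6 -> 7)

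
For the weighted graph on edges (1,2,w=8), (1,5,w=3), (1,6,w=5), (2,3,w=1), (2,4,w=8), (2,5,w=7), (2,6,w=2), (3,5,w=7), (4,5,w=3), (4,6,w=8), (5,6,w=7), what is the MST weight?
14 (MST edges: (1,5,w=3), (1,6,w=5), (2,3,w=1), (2,6,w=2), (4,5,w=3); sum of weights 3 + 5 + 1 + 2 + 3 = 14)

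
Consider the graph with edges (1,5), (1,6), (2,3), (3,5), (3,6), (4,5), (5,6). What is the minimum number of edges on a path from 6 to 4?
2 (path: 6 -> 5 -> 4, 2 edges)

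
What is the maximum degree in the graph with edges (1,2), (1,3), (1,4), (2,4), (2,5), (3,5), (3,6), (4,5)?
3 (attained at vertices 1, 2, 3, 4, 5)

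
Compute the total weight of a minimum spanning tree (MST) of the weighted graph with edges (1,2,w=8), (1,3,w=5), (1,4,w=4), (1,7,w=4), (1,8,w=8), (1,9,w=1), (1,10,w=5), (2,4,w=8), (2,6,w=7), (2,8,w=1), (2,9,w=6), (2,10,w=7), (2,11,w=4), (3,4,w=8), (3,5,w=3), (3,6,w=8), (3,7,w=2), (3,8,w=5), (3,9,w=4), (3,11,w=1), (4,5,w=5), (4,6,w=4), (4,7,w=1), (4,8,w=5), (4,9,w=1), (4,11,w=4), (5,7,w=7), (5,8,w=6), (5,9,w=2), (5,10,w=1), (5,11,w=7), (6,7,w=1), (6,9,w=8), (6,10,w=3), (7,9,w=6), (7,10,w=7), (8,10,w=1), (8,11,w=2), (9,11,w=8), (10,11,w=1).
11 (MST edges: (1,9,w=1), (2,8,w=1), (3,7,w=2), (3,11,w=1), (4,7,w=1), (4,9,w=1), (5,10,w=1), (6,7,w=1), (8,10,w=1), (10,11,w=1); sum of weights 1 + 1 + 2 + 1 + 1 + 1 + 1 + 1 + 1 + 1 = 11)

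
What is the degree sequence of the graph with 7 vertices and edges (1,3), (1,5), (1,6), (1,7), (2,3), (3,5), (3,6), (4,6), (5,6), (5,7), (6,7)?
[5, 4, 4, 4, 3, 1, 1] (degrees: deg(1)=4, deg(2)=1, deg(3)=4, deg(4)=1, deg(5)=4, deg(6)=5, deg(7)=3)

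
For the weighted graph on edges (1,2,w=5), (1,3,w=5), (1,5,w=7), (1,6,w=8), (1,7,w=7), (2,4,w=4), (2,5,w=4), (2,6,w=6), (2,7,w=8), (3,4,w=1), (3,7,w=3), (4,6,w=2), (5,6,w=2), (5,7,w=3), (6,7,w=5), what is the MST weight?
17 (MST edges: (1,2,w=5), (2,4,w=4), (3,4,w=1), (3,7,w=3), (4,6,w=2), (5,6,w=2); sum of weights 5 + 4 + 1 + 3 + 2 + 2 = 17)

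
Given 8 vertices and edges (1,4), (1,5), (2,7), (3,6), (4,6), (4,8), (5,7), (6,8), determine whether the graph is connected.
Yes (BFS from 1 visits [1, 4, 5, 6, 8, 7, 3, 2] — all 8 vertices reached)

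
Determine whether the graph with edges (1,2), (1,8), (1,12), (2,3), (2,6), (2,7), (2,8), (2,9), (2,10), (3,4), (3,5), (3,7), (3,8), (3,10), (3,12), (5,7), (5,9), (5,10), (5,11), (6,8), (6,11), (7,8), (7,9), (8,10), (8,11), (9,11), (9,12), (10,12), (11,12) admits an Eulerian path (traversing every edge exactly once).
No (12 vertices have odd degree: {1, 2, 3, 4, 5, 6, 7, 8, 9, 10, 11, 12}; Eulerian path requires 0 or 2)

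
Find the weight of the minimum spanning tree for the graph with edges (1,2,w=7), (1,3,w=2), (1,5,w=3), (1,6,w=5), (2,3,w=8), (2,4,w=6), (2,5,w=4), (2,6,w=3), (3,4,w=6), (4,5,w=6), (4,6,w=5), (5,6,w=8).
17 (MST edges: (1,3,w=2), (1,5,w=3), (2,5,w=4), (2,6,w=3), (4,6,w=5); sum of weights 2 + 3 + 4 + 3 + 5 = 17)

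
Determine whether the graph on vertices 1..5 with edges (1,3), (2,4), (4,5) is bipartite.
Yes. Partition: {1, 2, 5}, {3, 4}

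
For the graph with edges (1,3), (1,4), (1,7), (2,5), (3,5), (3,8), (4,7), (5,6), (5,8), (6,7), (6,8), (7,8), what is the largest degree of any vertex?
4 (attained at vertices 5, 7, 8)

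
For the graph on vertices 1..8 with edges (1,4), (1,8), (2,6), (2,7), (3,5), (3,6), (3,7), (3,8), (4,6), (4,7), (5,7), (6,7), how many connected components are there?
1 (components: {1, 2, 3, 4, 5, 6, 7, 8})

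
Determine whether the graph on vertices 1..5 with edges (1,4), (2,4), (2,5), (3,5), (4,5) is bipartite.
No (odd cycle of length 3: 5 -> 4 -> 2 -> 5)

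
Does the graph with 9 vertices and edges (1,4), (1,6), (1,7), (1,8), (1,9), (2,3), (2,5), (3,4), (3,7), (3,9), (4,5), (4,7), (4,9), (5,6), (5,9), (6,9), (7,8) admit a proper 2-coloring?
No (odd cycle of length 3: 9 -> 1 -> 4 -> 9)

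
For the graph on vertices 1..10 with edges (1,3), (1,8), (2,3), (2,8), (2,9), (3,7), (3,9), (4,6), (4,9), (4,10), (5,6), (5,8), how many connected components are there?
1 (components: {1, 2, 3, 4, 5, 6, 7, 8, 9, 10})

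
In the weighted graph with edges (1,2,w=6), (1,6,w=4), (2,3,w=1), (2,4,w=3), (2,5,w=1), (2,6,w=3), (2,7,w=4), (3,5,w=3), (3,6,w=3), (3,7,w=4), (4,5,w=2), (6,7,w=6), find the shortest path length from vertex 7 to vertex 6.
6 (path: 7 -> 6; weights 6 = 6)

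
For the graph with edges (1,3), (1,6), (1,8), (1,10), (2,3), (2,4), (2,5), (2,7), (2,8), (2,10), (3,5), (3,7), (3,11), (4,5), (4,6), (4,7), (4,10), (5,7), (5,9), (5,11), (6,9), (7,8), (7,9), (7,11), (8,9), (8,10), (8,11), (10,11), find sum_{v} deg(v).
56 (handshake: sum of degrees = 2|E| = 2 x 28 = 56)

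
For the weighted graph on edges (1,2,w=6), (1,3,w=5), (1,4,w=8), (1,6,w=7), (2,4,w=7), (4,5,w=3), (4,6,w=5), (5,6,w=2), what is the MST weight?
23 (MST edges: (1,2,w=6), (1,3,w=5), (1,6,w=7), (4,5,w=3), (5,6,w=2); sum of weights 6 + 5 + 7 + 3 + 2 = 23)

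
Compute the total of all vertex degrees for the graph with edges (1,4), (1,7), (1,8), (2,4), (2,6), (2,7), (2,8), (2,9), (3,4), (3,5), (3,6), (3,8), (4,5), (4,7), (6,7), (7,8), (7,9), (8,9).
36 (handshake: sum of degrees = 2|E| = 2 x 18 = 36)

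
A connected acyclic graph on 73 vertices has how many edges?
72 (A tree on V vertices has V - 1 edges, so 73 - 1 = 72)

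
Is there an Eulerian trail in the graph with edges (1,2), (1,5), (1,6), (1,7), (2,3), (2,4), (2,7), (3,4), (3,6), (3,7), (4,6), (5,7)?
Yes (the graph is connected and exactly 2 vertices have odd degree: {4, 6}; any Eulerian path must start and end at those)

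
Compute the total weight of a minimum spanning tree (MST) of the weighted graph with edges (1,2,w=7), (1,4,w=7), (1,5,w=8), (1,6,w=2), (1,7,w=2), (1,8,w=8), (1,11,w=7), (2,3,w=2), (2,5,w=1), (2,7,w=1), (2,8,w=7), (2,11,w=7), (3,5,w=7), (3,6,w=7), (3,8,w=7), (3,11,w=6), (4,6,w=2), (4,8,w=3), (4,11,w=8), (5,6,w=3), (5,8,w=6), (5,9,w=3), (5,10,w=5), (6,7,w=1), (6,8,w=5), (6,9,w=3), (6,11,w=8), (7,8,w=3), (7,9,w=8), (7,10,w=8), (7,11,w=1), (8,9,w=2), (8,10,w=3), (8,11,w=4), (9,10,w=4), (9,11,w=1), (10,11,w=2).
15 (MST edges: (1,7,w=2), (2,3,w=2), (2,5,w=1), (2,7,w=1), (4,6,w=2), (6,7,w=1), (7,11,w=1), (8,9,w=2), (9,11,w=1), (10,11,w=2); sum of weights 2 + 2 + 1 + 1 + 2 + 1 + 1 + 2 + 1 + 2 = 15)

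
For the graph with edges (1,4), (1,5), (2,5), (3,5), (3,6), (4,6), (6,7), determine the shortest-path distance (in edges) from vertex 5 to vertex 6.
2 (path: 5 -> 3 -> 6, 2 edges)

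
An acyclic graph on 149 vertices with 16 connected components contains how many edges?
133 (Each of the 16 component trees on V_i vertices has V_i - 1 edges; summing gives V - C = 149 - 16 = 133)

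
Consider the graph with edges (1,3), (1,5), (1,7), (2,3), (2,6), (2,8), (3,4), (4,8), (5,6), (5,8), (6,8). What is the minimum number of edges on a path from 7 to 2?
3 (path: 7 -> 1 -> 3 -> 2, 3 edges)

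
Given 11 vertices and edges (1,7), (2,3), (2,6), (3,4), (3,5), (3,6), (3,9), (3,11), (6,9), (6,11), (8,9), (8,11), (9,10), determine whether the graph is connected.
No, it has 2 components: {1, 7}, {2, 3, 4, 5, 6, 8, 9, 10, 11}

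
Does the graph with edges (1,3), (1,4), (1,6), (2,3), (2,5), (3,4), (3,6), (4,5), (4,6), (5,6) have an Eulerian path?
Yes (the graph is connected and exactly 2 vertices have odd degree: {1, 5}; any Eulerian path must start and end at those)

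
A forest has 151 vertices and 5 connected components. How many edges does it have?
146 (Each of the 5 component trees on V_i vertices has V_i - 1 edges; summing gives V - C = 151 - 5 = 146)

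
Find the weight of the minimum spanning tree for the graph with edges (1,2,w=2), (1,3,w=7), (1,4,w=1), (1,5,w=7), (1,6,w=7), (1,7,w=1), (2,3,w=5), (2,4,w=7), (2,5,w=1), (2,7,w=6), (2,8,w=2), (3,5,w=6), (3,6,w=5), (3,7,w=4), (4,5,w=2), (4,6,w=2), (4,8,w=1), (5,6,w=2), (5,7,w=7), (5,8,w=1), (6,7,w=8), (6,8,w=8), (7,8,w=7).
11 (MST edges: (1,4,w=1), (1,7,w=1), (2,5,w=1), (3,7,w=4), (4,6,w=2), (4,8,w=1), (5,8,w=1); sum of weights 1 + 1 + 1 + 4 + 2 + 1 + 1 = 11)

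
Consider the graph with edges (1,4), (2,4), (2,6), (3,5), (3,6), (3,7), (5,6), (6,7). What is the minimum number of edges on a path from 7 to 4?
3 (path: 7 -> 6 -> 2 -> 4, 3 edges)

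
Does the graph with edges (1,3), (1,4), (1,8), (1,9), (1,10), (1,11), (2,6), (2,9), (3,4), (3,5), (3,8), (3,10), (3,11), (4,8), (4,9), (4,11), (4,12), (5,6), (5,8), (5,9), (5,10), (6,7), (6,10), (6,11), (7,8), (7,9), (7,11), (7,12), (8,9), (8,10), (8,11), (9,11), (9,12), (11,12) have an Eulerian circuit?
No (4 vertices have odd degree: {5, 6, 7, 10}; Eulerian circuit requires 0)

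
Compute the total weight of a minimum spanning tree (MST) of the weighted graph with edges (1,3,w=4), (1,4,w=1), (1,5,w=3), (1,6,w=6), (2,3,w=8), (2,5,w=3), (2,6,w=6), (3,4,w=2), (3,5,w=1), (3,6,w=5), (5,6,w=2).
9 (MST edges: (1,4,w=1), (2,5,w=3), (3,4,w=2), (3,5,w=1), (5,6,w=2); sum of weights 1 + 3 + 2 + 1 + 2 = 9)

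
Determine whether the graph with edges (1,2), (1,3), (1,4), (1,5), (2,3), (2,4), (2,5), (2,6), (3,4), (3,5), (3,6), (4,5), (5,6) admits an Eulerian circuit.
No (4 vertices have odd degree: {2, 3, 5, 6}; Eulerian circuit requires 0)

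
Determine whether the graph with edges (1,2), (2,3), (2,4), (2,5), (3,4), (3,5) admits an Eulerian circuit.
No (2 vertices have odd degree: {1, 3}; Eulerian circuit requires 0)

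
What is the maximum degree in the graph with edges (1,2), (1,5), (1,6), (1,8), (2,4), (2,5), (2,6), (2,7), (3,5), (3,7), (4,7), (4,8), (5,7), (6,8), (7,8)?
5 (attained at vertices 2, 7)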